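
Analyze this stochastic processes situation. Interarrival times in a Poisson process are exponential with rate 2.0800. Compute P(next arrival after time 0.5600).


P(X > t) = exp(-lambda * t)
= exp(-2.0800 * 0.5600)
= exp(-1.1648) = 0.3120

0.3120


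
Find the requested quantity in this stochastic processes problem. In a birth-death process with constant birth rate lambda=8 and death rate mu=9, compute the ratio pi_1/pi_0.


For birth-death process, pi_n/pi_0 = (lambda/mu)^n
= (8/9)^1
= 0.8889

0.8889


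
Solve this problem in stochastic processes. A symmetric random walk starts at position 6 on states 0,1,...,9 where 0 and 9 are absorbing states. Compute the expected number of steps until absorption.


For symmetric RW on 0,...,N with absorbing barriers, E(i) = i*(N-i)
E(6) = 6 * 3 = 18

18


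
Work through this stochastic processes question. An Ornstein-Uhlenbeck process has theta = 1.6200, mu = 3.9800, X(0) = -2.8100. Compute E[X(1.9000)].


E[X(t)] = mu + (X(0) - mu)*exp(-theta*t)
= 3.9800 + (-2.8100 - 3.9800)*exp(-1.6200*1.9000)
= 3.9800 + -6.7900 * 0.0461
= 3.6673

3.6673


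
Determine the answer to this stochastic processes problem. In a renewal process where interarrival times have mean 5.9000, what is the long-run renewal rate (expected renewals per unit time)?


Long-run renewal rate = 1/E(X)
= 1/5.9000
= 0.1695

0.1695


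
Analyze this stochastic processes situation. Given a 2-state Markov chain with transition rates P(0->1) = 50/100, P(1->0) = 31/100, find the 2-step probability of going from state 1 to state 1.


Computing P^2 by matrix multiplication.
P = [[0.5000, 0.5000], [0.3100, 0.6900]]
After raising P to the power 2:
P^2(1,1) = 0.6311

0.6311


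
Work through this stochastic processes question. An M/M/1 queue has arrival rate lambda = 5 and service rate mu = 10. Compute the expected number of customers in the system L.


rho = 5/10 = 0.5000
L = rho/(1-rho)
= 0.5000/0.5000
= 1.0000

1.0000


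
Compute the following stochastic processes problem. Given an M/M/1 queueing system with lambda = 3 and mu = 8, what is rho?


rho = lambda/mu
= 3/8
= 0.3750

0.3750


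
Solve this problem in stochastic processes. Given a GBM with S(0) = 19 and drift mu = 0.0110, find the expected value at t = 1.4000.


E[S(t)] = S(0) * exp(mu * t)
= 19 * exp(0.0110 * 1.4000)
= 19 * 1.0155
= 19.2949

19.2949


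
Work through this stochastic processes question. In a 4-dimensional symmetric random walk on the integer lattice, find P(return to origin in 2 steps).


P(return in 2 steps) = P(reverse first step) = 1/(2d)
= 1/8
= 0.1250

0.1250


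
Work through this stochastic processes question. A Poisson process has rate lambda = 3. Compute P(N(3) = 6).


P(N(t)=k) = (lambda*t)^k * exp(-lambda*t) / k!
lambda*t = 9
= 9^6 * exp(-9) / 6!
= 531441 * 1.2341e-04 / 720
= 0.0911

0.0911


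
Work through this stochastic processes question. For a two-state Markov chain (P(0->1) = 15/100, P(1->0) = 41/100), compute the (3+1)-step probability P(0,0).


P^4 = P^3 * P^1
Computing via matrix multiplication of the transition matrix.
Entry (0,0) of P^4 = 0.7422

0.7422


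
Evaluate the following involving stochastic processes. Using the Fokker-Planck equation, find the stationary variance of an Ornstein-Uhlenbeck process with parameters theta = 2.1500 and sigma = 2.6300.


Stationary variance = sigma^2 / (2*theta)
= 2.6300^2 / (2*2.1500)
= 6.9169 / 4.3000
= 1.6086

1.6086


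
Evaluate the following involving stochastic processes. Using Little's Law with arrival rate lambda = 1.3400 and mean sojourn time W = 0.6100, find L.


Little's Law: L = lambda * W
= 1.3400 * 0.6100
= 0.8174

0.8174


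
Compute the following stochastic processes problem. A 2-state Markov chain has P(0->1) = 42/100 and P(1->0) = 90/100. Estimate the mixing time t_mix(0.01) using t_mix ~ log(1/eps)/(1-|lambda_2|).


lambda_2 = |1 - p01 - p10| = |1 - 0.4200 - 0.9000| = 0.3200
t_mix ~ log(1/eps)/(1 - |lambda_2|)
= log(100)/(1 - 0.3200) = 4.6052/0.6800
= 6.7723

6.7723


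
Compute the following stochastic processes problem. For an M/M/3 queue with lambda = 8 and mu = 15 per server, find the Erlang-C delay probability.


a = lambda/mu = 0.5333
rho = a/c = 0.1778
Erlang-C formula applied:
C(c,a) = 0.0180

0.0180


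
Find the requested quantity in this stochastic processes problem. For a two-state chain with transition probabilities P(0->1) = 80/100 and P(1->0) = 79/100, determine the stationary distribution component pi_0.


Stationary distribution: pi_0 = p10/(p01+p10), pi_1 = p01/(p01+p10)
p01 = 0.8000, p10 = 0.7900
pi_0 = 0.4969

0.4969


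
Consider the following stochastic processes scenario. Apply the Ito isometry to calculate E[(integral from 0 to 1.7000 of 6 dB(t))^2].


By Ito isometry: E[(int f dB)^2] = int f^2 dt
= 6^2 * 1.7000
= 36 * 1.7000 = 61.2000

61.2000


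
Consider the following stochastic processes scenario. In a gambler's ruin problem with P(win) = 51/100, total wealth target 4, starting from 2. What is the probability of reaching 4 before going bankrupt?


Gambler's ruin formula:
r = q/p = 0.4900/0.5100 = 0.9608
P(win) = (1 - r^i)/(1 - r^N)
= (1 - 0.9608^2)/(1 - 0.9608^4)
= 0.5200

0.5200


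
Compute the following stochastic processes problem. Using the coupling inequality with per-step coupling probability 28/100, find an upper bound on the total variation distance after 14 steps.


TV distance bound <= (1-delta)^n
= (1 - 0.2800)^14
= 0.7200^14
= 0.0101

0.0101


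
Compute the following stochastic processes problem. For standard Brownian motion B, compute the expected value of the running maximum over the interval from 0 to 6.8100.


E(max B(s)) = sqrt(2t/pi)
= sqrt(2*6.8100/pi)
= sqrt(4.3354)
= 2.0822

2.0822


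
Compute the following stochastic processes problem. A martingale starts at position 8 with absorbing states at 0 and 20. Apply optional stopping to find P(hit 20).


By optional stopping theorem: E(M at tau) = M(0) = 8
P(hit 20)*20 + P(hit 0)*0 = 8
P(hit 20) = (8 - 0)/(20 - 0) = 2/5 = 0.4000

0.4000


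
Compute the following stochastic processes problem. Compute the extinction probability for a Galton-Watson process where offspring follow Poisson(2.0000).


Since mu = 2.0000 > 1, extinction prob q < 1.
Solve s = exp(mu*(s-1)) iteratively.
q = 0.2032

0.2032


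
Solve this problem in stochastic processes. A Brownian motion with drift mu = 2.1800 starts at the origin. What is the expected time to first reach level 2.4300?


Expected first passage time = a/mu
= 2.4300/2.1800
= 1.1147

1.1147


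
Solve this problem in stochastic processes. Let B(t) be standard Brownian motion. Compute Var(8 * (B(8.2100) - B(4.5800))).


Var(alpha*(B(t)-B(s))) = alpha^2 * (t-s)
= 8^2 * (8.2100 - 4.5800)
= 64 * 3.6300
= 232.3200

232.3200


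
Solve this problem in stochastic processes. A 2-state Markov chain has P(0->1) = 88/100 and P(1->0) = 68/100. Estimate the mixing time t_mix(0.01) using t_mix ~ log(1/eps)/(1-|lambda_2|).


lambda_2 = |1 - p01 - p10| = |1 - 0.8800 - 0.6800| = 0.5600
t_mix ~ log(1/eps)/(1 - |lambda_2|)
= log(100)/(1 - 0.5600) = 4.6052/0.4400
= 10.4663

10.4663


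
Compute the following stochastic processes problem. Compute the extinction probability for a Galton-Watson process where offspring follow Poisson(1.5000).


Since mu = 1.5000 > 1, extinction prob q < 1.
Solve s = exp(mu*(s-1)) iteratively.
q = 0.4172

0.4172


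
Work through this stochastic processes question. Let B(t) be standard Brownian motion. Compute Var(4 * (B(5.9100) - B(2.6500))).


Var(alpha*(B(t)-B(s))) = alpha^2 * (t-s)
= 4^2 * (5.9100 - 2.6500)
= 16 * 3.2600
= 52.1600

52.1600


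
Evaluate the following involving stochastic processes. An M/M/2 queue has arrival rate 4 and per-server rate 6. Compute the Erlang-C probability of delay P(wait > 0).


a = lambda/mu = 0.6667
rho = a/c = 0.3333
Erlang-C formula applied:
C(c,a) = 0.1667

0.1667


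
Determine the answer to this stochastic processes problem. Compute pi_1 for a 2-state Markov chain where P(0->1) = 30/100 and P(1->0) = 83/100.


Stationary distribution: pi_0 = p10/(p01+p10), pi_1 = p01/(p01+p10)
p01 = 0.3000, p10 = 0.8300
pi_1 = 0.2655

0.2655


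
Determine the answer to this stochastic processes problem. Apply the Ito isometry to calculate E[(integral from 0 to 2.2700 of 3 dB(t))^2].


By Ito isometry: E[(int f dB)^2] = int f^2 dt
= 3^2 * 2.2700
= 9 * 2.2700 = 20.4300

20.4300


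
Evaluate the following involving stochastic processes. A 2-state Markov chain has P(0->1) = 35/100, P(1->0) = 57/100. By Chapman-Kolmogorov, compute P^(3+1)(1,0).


P^4 = P^3 * P^1
Computing via matrix multiplication of the transition matrix.
Entry (1,0) of P^4 = 0.6195

0.6195


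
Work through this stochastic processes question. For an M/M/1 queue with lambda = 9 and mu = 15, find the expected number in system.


rho = 9/15 = 0.6000
L = rho/(1-rho)
= 0.6000/0.4000
= 1.5000

1.5000


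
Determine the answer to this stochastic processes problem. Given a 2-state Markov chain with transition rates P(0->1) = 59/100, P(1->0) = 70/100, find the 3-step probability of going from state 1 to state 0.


Computing P^3 by matrix multiplication.
P = [[0.4100, 0.5900], [0.7000, 0.3000]]
After raising P to the power 3:
P^3(1,0) = 0.5559

0.5559


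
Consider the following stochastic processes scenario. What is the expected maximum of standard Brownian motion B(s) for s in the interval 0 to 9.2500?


E(max B(s)) = sqrt(2t/pi)
= sqrt(2*9.2500/pi)
= sqrt(5.8887)
= 2.4267

2.4267


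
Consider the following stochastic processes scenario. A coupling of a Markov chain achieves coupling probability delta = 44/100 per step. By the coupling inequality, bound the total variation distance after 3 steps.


TV distance bound <= (1-delta)^n
= (1 - 0.4400)^3
= 0.5600^3
= 0.1756

0.1756


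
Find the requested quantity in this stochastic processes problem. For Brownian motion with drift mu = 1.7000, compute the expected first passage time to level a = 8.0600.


Expected first passage time = a/mu
= 8.0600/1.7000
= 4.7412

4.7412


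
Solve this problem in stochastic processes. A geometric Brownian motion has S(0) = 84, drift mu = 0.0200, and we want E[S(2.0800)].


E[S(t)] = S(0) * exp(mu * t)
= 84 * exp(0.0200 * 2.0800)
= 84 * 1.0425
= 87.5681

87.5681


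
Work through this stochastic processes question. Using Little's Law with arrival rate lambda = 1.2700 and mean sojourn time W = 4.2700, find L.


Little's Law: L = lambda * W
= 1.2700 * 4.2700
= 5.4229

5.4229


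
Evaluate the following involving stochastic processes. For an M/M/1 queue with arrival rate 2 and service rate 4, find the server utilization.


rho = lambda/mu
= 2/4
= 0.5000

0.5000


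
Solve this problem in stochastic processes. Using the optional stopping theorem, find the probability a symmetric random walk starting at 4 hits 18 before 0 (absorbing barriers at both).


By optional stopping theorem: E(M at tau) = M(0) = 4
P(hit 18)*18 + P(hit 0)*0 = 4
P(hit 18) = (4 - 0)/(18 - 0) = 2/9 = 0.2222

0.2222


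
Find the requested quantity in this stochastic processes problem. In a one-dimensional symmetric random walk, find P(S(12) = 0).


P(S(12) = 0) = C(12,6) / 4^6
= 924 / 4096
= 0.2256

0.2256


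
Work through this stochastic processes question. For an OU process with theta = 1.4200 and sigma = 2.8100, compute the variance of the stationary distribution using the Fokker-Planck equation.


Stationary variance = sigma^2 / (2*theta)
= 2.8100^2 / (2*1.4200)
= 7.8961 / 2.8400
= 2.7803

2.7803


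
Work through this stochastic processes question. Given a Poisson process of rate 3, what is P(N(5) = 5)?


P(N(t)=k) = (lambda*t)^k * exp(-lambda*t) / k!
lambda*t = 15
= 15^5 * exp(-15) / 5!
= 759375 * 3.0590e-07 / 120
= 0.0019

0.0019


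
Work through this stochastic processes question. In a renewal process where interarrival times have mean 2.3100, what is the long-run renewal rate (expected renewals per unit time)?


Long-run renewal rate = 1/E(X)
= 1/2.3100
= 0.4329

0.4329


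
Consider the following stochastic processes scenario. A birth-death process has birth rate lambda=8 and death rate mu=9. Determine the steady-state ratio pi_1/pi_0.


For birth-death process, pi_n/pi_0 = (lambda/mu)^n
= (8/9)^1
= 0.8889

0.8889


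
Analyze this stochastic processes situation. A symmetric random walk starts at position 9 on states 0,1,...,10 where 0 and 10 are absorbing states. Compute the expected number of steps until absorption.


For symmetric RW on 0,...,N with absorbing barriers, E(i) = i*(N-i)
E(9) = 9 * 1 = 9

9


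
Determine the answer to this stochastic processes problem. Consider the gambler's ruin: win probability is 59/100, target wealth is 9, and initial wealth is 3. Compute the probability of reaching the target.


Gambler's ruin formula:
r = q/p = 0.4100/0.5900 = 0.6949
P(win) = (1 - r^i)/(1 - r^N)
= (1 - 0.6949^3)/(1 - 0.6949^9)
= 0.6905

0.6905


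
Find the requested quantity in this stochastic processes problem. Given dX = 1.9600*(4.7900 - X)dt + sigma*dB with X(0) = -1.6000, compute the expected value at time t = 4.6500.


E[X(t)] = mu + (X(0) - mu)*exp(-theta*t)
= 4.7900 + (-1.6000 - 4.7900)*exp(-1.9600*4.6500)
= 4.7900 + -6.3900 * 1.1011e-04
= 4.7893

4.7893


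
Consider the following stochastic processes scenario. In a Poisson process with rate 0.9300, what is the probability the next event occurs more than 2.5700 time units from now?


P(X > t) = exp(-lambda * t)
= exp(-0.9300 * 2.5700)
= exp(-2.3901) = 0.0916

0.0916


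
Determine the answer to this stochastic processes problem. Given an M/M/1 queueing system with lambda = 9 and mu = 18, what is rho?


rho = lambda/mu
= 9/18
= 0.5000

0.5000


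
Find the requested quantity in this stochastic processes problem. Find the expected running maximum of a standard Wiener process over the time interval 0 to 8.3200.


E(max B(s)) = sqrt(2t/pi)
= sqrt(2*8.3200/pi)
= sqrt(5.2967)
= 2.3015

2.3015


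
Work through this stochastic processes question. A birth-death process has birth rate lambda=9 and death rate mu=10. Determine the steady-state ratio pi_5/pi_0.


For birth-death process, pi_n/pi_0 = (lambda/mu)^n
= (9/10)^5
= 0.5905

0.5905


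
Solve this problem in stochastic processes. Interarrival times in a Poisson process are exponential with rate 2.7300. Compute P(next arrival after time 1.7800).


P(X > t) = exp(-lambda * t)
= exp(-2.7300 * 1.7800)
= exp(-4.8594) = 0.0078

0.0078


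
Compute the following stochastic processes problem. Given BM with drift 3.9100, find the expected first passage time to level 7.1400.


Expected first passage time = a/mu
= 7.1400/3.9100
= 1.8261

1.8261


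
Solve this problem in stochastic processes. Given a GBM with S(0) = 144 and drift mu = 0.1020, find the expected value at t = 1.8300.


E[S(t)] = S(0) * exp(mu * t)
= 144 * exp(0.1020 * 1.8300)
= 144 * 1.2052
= 173.5513

173.5513


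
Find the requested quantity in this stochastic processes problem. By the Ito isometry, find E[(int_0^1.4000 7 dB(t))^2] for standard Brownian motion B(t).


By Ito isometry: E[(int f dB)^2] = int f^2 dt
= 7^2 * 1.4000
= 49 * 1.4000 = 68.6000

68.6000


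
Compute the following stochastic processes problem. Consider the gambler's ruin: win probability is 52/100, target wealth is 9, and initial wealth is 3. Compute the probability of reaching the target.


Gambler's ruin formula:
r = q/p = 0.4800/0.5200 = 0.9231
P(win) = (1 - r^i)/(1 - r^N)
= (1 - 0.9231^3)/(1 - 0.9231^9)
= 0.4158

0.4158


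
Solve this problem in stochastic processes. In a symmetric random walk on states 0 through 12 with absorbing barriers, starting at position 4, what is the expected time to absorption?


For symmetric RW on 0,...,N with absorbing barriers, E(i) = i*(N-i)
E(4) = 4 * 8 = 32

32


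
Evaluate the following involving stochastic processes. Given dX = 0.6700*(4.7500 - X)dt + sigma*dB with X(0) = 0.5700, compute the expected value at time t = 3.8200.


E[X(t)] = mu + (X(0) - mu)*exp(-theta*t)
= 4.7500 + (0.5700 - 4.7500)*exp(-0.6700*3.8200)
= 4.7500 + -4.1800 * 0.0774
= 4.4267

4.4267


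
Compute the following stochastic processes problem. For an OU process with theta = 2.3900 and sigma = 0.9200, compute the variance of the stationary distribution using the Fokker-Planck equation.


Stationary variance = sigma^2 / (2*theta)
= 0.9200^2 / (2*2.3900)
= 0.8464 / 4.7800
= 0.1771

0.1771


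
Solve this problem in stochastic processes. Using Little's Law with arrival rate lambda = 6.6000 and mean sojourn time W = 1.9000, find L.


Little's Law: L = lambda * W
= 6.6000 * 1.9000
= 12.5400

12.5400


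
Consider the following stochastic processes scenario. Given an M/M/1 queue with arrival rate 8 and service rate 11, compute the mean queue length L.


rho = 8/11 = 0.7273
L = rho/(1-rho)
= 0.7273/0.2727
= 2.6667

2.6667


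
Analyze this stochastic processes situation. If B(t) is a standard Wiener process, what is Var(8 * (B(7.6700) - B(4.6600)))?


Var(alpha*(B(t)-B(s))) = alpha^2 * (t-s)
= 8^2 * (7.6700 - 4.6600)
= 64 * 3.0100
= 192.6400

192.6400


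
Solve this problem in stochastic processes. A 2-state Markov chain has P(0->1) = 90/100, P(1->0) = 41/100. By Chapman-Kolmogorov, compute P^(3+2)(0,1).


P^5 = P^3 * P^2
Computing via matrix multiplication of the transition matrix.
Entry (0,1) of P^5 = 0.6890

0.6890


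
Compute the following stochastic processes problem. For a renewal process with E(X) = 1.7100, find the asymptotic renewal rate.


Long-run renewal rate = 1/E(X)
= 1/1.7100
= 0.5848

0.5848


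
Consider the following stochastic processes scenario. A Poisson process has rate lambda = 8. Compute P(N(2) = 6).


P(N(t)=k) = (lambda*t)^k * exp(-lambda*t) / k!
lambda*t = 16
= 16^6 * exp(-16) / 6!
= 16777216 * 1.1254e-07 / 720
= 0.0026

0.0026


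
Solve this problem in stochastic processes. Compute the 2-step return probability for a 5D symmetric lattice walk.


P(return in 2 steps) = P(reverse first step) = 1/(2d)
= 1/10
= 0.1000

0.1000


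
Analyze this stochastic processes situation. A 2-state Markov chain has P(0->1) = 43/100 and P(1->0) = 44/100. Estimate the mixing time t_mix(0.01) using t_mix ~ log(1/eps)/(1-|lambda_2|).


lambda_2 = |1 - p01 - p10| = |1 - 0.4300 - 0.4400| = 0.1300
t_mix ~ log(1/eps)/(1 - |lambda_2|)
= log(100)/(1 - 0.1300) = 4.6052/0.8700
= 5.2933

5.2933


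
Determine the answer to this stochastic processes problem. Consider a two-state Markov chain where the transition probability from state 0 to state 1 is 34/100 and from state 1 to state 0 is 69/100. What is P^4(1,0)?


Computing P^4 by matrix multiplication.
P = [[0.6600, 0.3400], [0.6900, 0.3100]]
After raising P to the power 4:
P^4(1,0) = 0.6699

0.6699


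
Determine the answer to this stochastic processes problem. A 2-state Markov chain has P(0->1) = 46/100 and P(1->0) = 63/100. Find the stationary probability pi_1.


Stationary distribution: pi_0 = p10/(p01+p10), pi_1 = p01/(p01+p10)
p01 = 0.4600, p10 = 0.6300
pi_1 = 0.4220

0.4220


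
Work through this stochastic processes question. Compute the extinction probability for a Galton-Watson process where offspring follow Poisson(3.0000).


Since mu = 3.0000 > 1, extinction prob q < 1.
Solve s = exp(mu*(s-1)) iteratively.
q = 0.0595

0.0595


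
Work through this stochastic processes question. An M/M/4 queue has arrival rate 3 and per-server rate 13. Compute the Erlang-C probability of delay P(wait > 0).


a = lambda/mu = 0.2308
rho = a/c = 0.0577
Erlang-C formula applied:
C(c,a) = 9.9560e-05

9.9560e-05


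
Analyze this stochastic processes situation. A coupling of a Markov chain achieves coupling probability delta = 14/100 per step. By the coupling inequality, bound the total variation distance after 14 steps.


TV distance bound <= (1-delta)^n
= (1 - 0.1400)^14
= 0.8600^14
= 0.1211

0.1211


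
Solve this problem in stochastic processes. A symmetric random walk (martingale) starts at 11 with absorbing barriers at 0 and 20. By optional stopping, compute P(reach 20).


By optional stopping theorem: E(M at tau) = M(0) = 11
P(hit 20)*20 + P(hit 0)*0 = 11
P(hit 20) = (11 - 0)/(20 - 0) = 11/20 = 0.5500

0.5500


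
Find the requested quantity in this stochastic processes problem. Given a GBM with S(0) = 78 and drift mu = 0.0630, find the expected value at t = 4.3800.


E[S(t)] = S(0) * exp(mu * t)
= 78 * exp(0.0630 * 4.3800)
= 78 * 1.3178
= 102.7860

102.7860


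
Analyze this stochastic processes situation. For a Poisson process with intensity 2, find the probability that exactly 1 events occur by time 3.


P(N(t)=k) = (lambda*t)^k * exp(-lambda*t) / k!
lambda*t = 6
= 6^1 * exp(-6) / 1!
= 6 * 0.0025 / 1
= 0.0149

0.0149


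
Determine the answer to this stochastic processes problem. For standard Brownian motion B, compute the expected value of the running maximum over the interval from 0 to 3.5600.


E(max B(s)) = sqrt(2t/pi)
= sqrt(2*3.5600/pi)
= sqrt(2.2664)
= 1.5054

1.5054


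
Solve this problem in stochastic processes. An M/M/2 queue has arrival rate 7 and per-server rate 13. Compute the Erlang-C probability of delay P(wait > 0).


a = lambda/mu = 0.5385
rho = a/c = 0.2692
Erlang-C formula applied:
C(c,a) = 0.1142

0.1142


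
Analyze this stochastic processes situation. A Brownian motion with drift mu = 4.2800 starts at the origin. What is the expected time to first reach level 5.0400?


Expected first passage time = a/mu
= 5.0400/4.2800
= 1.1776

1.1776


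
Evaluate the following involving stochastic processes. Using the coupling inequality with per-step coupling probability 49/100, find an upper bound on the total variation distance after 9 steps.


TV distance bound <= (1-delta)^n
= (1 - 0.4900)^9
= 0.5100^9
= 0.0023

0.0023


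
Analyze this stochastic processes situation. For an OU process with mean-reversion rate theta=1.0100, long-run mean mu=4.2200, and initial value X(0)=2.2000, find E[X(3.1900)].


E[X(t)] = mu + (X(0) - mu)*exp(-theta*t)
= 4.2200 + (2.2000 - 4.2200)*exp(-1.0100*3.1900)
= 4.2200 + -2.0200 * 0.0399
= 4.1394

4.1394


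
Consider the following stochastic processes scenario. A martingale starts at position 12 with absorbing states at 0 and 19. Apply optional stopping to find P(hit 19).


By optional stopping theorem: E(M at tau) = M(0) = 12
P(hit 19)*19 + P(hit 0)*0 = 12
P(hit 19) = (12 - 0)/(19 - 0) = 12/19 = 0.6316

0.6316


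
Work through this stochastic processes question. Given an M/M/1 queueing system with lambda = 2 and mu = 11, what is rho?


rho = lambda/mu
= 2/11
= 0.1818

0.1818


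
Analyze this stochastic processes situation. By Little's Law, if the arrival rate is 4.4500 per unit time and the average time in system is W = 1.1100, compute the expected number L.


Little's Law: L = lambda * W
= 4.4500 * 1.1100
= 4.9395

4.9395


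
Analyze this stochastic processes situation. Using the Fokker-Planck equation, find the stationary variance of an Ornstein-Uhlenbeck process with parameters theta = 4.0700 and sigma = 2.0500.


Stationary variance = sigma^2 / (2*theta)
= 2.0500^2 / (2*4.0700)
= 4.2025 / 8.1400
= 0.5163

0.5163


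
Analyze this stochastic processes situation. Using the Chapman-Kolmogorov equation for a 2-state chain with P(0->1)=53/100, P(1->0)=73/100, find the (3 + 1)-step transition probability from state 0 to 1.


P^4 = P^3 * P^1
Computing via matrix multiplication of the transition matrix.
Entry (0,1) of P^4 = 0.4187

0.4187


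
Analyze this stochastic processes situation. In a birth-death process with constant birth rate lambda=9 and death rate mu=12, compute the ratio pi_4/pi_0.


For birth-death process, pi_n/pi_0 = (lambda/mu)^n
= (9/12)^4
= 0.3164

0.3164


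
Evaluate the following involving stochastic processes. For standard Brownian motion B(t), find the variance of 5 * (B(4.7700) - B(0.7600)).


Var(alpha*(B(t)-B(s))) = alpha^2 * (t-s)
= 5^2 * (4.7700 - 0.7600)
= 25 * 4.0100
= 100.2500

100.2500


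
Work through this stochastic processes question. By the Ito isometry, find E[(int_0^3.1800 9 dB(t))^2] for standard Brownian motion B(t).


By Ito isometry: E[(int f dB)^2] = int f^2 dt
= 9^2 * 3.1800
= 81 * 3.1800 = 257.5800

257.5800


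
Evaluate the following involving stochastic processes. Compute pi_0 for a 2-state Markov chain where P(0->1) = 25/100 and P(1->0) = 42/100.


Stationary distribution: pi_0 = p10/(p01+p10), pi_1 = p01/(p01+p10)
p01 = 0.2500, p10 = 0.4200
pi_0 = 0.6269

0.6269


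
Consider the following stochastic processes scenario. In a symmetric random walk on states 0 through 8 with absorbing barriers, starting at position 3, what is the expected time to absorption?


For symmetric RW on 0,...,N with absorbing barriers, E(i) = i*(N-i)
E(3) = 3 * 5 = 15

15


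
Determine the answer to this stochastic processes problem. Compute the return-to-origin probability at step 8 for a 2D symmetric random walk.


P = C(8,4)^2 / 4^8
= 70^2 / 65536
= 4900 / 65536
= 0.0748

0.0748


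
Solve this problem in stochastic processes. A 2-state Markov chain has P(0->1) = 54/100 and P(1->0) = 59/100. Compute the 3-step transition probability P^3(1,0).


Computing P^3 by matrix multiplication.
P = [[0.4600, 0.5400], [0.5900, 0.4100]]
After raising P to the power 3:
P^3(1,0) = 0.5233

0.5233


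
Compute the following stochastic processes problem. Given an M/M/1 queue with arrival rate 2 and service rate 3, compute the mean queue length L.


rho = 2/3 = 0.6667
L = rho/(1-rho)
= 0.6667/0.3333
= 2.0000

2.0000


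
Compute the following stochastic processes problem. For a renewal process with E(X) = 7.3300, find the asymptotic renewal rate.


Long-run renewal rate = 1/E(X)
= 1/7.3300
= 0.1364

0.1364


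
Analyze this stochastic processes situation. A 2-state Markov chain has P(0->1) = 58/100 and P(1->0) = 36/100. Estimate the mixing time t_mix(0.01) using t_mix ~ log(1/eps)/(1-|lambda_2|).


lambda_2 = |1 - p01 - p10| = |1 - 0.5800 - 0.3600| = 0.0600
t_mix ~ log(1/eps)/(1 - |lambda_2|)
= log(100)/(1 - 0.0600) = 4.6052/0.9400
= 4.8991

4.8991


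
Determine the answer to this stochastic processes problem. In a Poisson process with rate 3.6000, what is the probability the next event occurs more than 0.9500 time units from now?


P(X > t) = exp(-lambda * t)
= exp(-3.6000 * 0.9500)
= exp(-3.4200) = 0.0327

0.0327


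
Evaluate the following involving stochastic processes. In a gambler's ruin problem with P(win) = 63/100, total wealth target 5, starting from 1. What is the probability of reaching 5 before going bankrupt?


Gambler's ruin formula:
r = q/p = 0.3700/0.6300 = 0.5873
P(win) = (1 - r^i)/(1 - r^N)
= (1 - 0.5873^1)/(1 - 0.5873^5)
= 0.4437

0.4437


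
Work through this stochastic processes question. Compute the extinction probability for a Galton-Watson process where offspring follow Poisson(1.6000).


Since mu = 1.6000 > 1, extinction prob q < 1.
Solve s = exp(mu*(s-1)) iteratively.
q = 0.3580

0.3580


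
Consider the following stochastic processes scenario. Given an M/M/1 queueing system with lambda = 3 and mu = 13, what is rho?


rho = lambda/mu
= 3/13
= 0.2308

0.2308


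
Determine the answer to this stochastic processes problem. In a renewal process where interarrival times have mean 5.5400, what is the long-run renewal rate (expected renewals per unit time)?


Long-run renewal rate = 1/E(X)
= 1/5.5400
= 0.1805

0.1805


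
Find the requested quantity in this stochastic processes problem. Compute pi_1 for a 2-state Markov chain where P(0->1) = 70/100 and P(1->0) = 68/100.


Stationary distribution: pi_0 = p10/(p01+p10), pi_1 = p01/(p01+p10)
p01 = 0.7000, p10 = 0.6800
pi_1 = 0.5072

0.5072


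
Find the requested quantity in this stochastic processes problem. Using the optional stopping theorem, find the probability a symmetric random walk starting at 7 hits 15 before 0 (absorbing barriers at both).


By optional stopping theorem: E(M at tau) = M(0) = 7
P(hit 15)*15 + P(hit 0)*0 = 7
P(hit 15) = (7 - 0)/(15 - 0) = 7/15 = 0.4667

0.4667


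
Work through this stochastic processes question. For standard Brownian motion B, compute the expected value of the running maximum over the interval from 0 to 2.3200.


E(max B(s)) = sqrt(2t/pi)
= sqrt(2*2.3200/pi)
= sqrt(1.4770)
= 1.2153

1.2153


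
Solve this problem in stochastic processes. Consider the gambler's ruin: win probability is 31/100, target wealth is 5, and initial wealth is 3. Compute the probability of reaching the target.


Gambler's ruin formula:
r = q/p = 0.6900/0.3100 = 2.2258
P(win) = (1 - r^i)/(1 - r^N)
= (1 - 2.2258^3)/(1 - 2.2258^5)
= 0.1870

0.1870


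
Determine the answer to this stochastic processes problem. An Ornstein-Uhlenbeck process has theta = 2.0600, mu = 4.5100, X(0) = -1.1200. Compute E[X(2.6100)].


E[X(t)] = mu + (X(0) - mu)*exp(-theta*t)
= 4.5100 + (-1.1200 - 4.5100)*exp(-2.0600*2.6100)
= 4.5100 + -5.6300 * 0.0046
= 4.4840

4.4840


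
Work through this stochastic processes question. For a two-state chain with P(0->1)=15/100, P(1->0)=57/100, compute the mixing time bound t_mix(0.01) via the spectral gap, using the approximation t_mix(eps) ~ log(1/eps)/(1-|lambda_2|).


lambda_2 = |1 - p01 - p10| = |1 - 0.1500 - 0.5700| = 0.2800
t_mix ~ log(1/eps)/(1 - |lambda_2|)
= log(100)/(1 - 0.2800) = 4.6052/0.7200
= 6.3961

6.3961


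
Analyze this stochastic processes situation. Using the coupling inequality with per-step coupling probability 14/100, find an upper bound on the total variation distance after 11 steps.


TV distance bound <= (1-delta)^n
= (1 - 0.1400)^11
= 0.8600^11
= 0.1903

0.1903


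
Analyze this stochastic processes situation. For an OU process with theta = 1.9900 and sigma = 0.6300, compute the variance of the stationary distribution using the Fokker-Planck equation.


Stationary variance = sigma^2 / (2*theta)
= 0.6300^2 / (2*1.9900)
= 0.3969 / 3.9800
= 0.0997

0.0997


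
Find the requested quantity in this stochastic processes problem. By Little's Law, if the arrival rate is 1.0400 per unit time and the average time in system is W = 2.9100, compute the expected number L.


Little's Law: L = lambda * W
= 1.0400 * 2.9100
= 3.0264

3.0264


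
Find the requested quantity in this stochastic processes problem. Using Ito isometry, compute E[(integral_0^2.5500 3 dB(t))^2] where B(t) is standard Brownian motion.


By Ito isometry: E[(int f dB)^2] = int f^2 dt
= 3^2 * 2.5500
= 9 * 2.5500 = 22.9500

22.9500


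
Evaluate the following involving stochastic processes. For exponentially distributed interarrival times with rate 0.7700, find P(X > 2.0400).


P(X > t) = exp(-lambda * t)
= exp(-0.7700 * 2.0400)
= exp(-1.5708) = 0.2079

0.2079


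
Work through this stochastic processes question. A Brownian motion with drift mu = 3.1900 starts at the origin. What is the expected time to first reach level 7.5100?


Expected first passage time = a/mu
= 7.5100/3.1900
= 2.3542

2.3542


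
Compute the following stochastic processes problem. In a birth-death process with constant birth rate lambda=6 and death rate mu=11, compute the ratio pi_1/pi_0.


For birth-death process, pi_n/pi_0 = (lambda/mu)^n
= (6/11)^1
= 0.5455

0.5455


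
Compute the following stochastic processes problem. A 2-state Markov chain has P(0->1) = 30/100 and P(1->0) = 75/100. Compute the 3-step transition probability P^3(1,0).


Computing P^3 by matrix multiplication.
P = [[0.7000, 0.3000], [0.7500, 0.2500]]
After raising P to the power 3:
P^3(1,0) = 0.7144

0.7144


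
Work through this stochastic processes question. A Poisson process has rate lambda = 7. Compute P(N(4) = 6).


P(N(t)=k) = (lambda*t)^k * exp(-lambda*t) / k!
lambda*t = 28
= 28^6 * exp(-28) / 6!
= 481890304 * 6.9144e-13 / 720
= 4.6278e-07

4.6278e-07


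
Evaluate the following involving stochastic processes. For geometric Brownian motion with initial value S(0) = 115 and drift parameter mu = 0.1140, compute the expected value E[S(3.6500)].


E[S(t)] = S(0) * exp(mu * t)
= 115 * exp(0.1140 * 3.6500)
= 115 * 1.5160
= 174.3443

174.3443


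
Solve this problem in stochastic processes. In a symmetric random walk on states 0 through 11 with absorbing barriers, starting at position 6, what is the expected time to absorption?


For symmetric RW on 0,...,N with absorbing barriers, E(i) = i*(N-i)
E(6) = 6 * 5 = 30

30


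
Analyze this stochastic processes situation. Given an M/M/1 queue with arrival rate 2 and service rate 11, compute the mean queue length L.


rho = 2/11 = 0.1818
L = rho/(1-rho)
= 0.1818/0.8182
= 0.2222

0.2222


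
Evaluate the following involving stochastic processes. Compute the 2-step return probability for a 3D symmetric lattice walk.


P(return in 2 steps) = P(reverse first step) = 1/(2d)
= 1/6
= 0.1667

0.1667


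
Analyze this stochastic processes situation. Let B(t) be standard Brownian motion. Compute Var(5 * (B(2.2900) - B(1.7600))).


Var(alpha*(B(t)-B(s))) = alpha^2 * (t-s)
= 5^2 * (2.2900 - 1.7600)
= 25 * 0.5300
= 13.2500

13.2500


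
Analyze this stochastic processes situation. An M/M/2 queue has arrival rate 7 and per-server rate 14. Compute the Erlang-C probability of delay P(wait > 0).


a = lambda/mu = 0.5000
rho = a/c = 0.2500
Erlang-C formula applied:
C(c,a) = 0.1000

0.1000


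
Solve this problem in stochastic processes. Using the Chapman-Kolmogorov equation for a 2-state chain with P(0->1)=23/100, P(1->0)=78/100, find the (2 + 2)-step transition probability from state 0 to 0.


P^4 = P^2 * P^2
Computing via matrix multiplication of the transition matrix.
Entry (0,0) of P^4 = 0.7723

0.7723


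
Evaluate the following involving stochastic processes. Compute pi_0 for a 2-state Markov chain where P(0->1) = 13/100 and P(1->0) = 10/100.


Stationary distribution: pi_0 = p10/(p01+p10), pi_1 = p01/(p01+p10)
p01 = 0.1300, p10 = 0.1000
pi_0 = 0.4348

0.4348


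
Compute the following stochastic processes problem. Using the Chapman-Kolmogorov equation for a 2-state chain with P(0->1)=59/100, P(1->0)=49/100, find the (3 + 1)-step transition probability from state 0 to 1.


P^4 = P^3 * P^1
Computing via matrix multiplication of the transition matrix.
Entry (0,1) of P^4 = 0.5463

0.5463


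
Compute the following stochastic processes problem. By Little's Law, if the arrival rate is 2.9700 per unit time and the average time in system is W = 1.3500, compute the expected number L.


Little's Law: L = lambda * W
= 2.9700 * 1.3500
= 4.0095

4.0095


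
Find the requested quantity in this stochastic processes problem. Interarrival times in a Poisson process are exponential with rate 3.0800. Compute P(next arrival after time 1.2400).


P(X > t) = exp(-lambda * t)
= exp(-3.0800 * 1.2400)
= exp(-3.8192) = 0.0219

0.0219


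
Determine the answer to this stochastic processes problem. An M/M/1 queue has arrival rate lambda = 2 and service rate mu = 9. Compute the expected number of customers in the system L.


rho = 2/9 = 0.2222
L = rho/(1-rho)
= 0.2222/0.7778
= 0.2857

0.2857


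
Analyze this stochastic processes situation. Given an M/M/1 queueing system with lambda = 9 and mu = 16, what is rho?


rho = lambda/mu
= 9/16
= 0.5625

0.5625


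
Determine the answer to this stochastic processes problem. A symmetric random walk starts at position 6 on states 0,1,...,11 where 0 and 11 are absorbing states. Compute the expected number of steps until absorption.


For symmetric RW on 0,...,N with absorbing barriers, E(i) = i*(N-i)
E(6) = 6 * 5 = 30

30


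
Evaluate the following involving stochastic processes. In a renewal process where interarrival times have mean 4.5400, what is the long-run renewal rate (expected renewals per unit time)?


Long-run renewal rate = 1/E(X)
= 1/4.5400
= 0.2203

0.2203


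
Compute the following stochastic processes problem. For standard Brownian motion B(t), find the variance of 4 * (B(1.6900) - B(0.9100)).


Var(alpha*(B(t)-B(s))) = alpha^2 * (t-s)
= 4^2 * (1.6900 - 0.9100)
= 16 * 0.7800
= 12.4800

12.4800


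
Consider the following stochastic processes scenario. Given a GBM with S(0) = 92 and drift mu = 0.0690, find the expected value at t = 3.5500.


E[S(t)] = S(0) * exp(mu * t)
= 92 * exp(0.0690 * 3.5500)
= 92 * 1.2776
= 117.5353

117.5353


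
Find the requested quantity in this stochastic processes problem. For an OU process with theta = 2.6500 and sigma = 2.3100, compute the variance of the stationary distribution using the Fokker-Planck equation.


Stationary variance = sigma^2 / (2*theta)
= 2.3100^2 / (2*2.6500)
= 5.3361 / 5.3000
= 1.0068

1.0068


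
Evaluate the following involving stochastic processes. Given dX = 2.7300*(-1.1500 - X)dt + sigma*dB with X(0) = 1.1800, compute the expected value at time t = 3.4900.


E[X(t)] = mu + (X(0) - mu)*exp(-theta*t)
= -1.1500 + (1.1800 - -1.1500)*exp(-2.7300*3.4900)
= -1.1500 + 2.3300 * 7.2807e-05
= -1.1498

-1.1498


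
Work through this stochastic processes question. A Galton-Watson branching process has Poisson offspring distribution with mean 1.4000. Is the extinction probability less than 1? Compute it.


Since mu = 1.4000 > 1, extinction prob q < 1.
Solve s = exp(mu*(s-1)) iteratively.
q = 0.4890

0.4890


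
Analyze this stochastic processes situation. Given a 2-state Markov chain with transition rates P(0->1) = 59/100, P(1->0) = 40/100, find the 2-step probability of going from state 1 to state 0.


Computing P^2 by matrix multiplication.
P = [[0.4100, 0.5900], [0.4000, 0.6000]]
After raising P to the power 2:
P^2(1,0) = 0.4040

0.4040


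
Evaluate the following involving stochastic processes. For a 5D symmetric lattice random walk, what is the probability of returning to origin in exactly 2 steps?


P(return in 2 steps) = P(reverse first step) = 1/(2d)
= 1/10
= 0.1000

0.1000


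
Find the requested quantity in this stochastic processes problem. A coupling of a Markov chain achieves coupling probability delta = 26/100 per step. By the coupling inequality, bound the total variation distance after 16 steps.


TV distance bound <= (1-delta)^n
= (1 - 0.2600)^16
= 0.7400^16
= 0.0081

0.0081


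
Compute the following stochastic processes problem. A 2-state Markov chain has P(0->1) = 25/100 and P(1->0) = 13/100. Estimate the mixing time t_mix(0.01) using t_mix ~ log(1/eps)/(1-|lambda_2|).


lambda_2 = |1 - p01 - p10| = |1 - 0.2500 - 0.1300| = 0.6200
t_mix ~ log(1/eps)/(1 - |lambda_2|)
= log(100)/(1 - 0.6200) = 4.6052/0.3800
= 12.1189

12.1189


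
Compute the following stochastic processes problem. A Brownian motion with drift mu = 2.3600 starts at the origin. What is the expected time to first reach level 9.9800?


Expected first passage time = a/mu
= 9.9800/2.3600
= 4.2288

4.2288


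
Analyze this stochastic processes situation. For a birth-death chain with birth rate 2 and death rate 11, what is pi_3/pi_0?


For birth-death process, pi_n/pi_0 = (lambda/mu)^n
= (2/11)^3
= 0.0060

0.0060


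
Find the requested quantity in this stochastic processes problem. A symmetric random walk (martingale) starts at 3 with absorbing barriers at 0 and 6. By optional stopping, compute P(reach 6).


By optional stopping theorem: E(M at tau) = M(0) = 3
P(hit 6)*6 + P(hit 0)*0 = 3
P(hit 6) = (3 - 0)/(6 - 0) = 1/2 = 0.5000

0.5000


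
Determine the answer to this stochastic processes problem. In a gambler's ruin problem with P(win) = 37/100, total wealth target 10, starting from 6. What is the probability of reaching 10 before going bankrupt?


Gambler's ruin formula:
r = q/p = 0.6300/0.3700 = 1.7027
P(win) = (1 - r^i)/(1 - r^N)
= (1 - 1.7027^6)/(1 - 1.7027^10)
= 0.1146

0.1146
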